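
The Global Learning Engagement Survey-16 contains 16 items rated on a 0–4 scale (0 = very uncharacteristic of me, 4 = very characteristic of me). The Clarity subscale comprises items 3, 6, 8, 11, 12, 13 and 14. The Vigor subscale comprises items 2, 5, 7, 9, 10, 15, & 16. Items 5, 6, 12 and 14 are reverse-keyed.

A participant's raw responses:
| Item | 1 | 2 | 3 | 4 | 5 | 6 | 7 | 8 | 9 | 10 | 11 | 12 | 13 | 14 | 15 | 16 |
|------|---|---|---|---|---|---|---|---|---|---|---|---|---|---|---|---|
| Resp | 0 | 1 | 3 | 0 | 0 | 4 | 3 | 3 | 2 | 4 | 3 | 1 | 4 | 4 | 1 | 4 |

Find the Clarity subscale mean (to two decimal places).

2.29

Clarity items: 3, 6, 8, 11, 12, 13, 14.
Of these, items 6, 12 and 14 are reverse-keyed; reversed = (0+4) − raw = 4 − raw.
  item 3: 3
  item 6: 4 − 4 = 0
  item 8: 3
  item 11: 3
  item 12: 4 − 1 = 3
  item 13: 4
  item 14: 4 − 4 = 0
Sum = 3 + 0 + 3 + 3 + 3 + 4 + 0 = 16
Mean = 16 / 7 = 2.29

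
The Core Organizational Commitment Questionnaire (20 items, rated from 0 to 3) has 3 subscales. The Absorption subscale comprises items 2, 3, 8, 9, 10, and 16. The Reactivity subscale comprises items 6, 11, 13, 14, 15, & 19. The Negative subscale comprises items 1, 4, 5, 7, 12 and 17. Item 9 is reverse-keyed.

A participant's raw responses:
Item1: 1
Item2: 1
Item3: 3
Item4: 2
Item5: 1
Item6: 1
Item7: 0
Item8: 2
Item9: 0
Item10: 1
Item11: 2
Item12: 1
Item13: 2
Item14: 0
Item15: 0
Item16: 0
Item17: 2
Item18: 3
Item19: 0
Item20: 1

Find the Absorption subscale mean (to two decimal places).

1.67

Absorption items: 2, 3, 8, 9, 10, 16.
Of these, item 9 is reverse-keyed; reversed = (0+3) − raw = 3 − raw.
  item 2: 1
  item 3: 3
  item 8: 2
  item 9: 3 − 0 = 3
  item 10: 1
  item 16: 0
Sum = 1 + 3 + 2 + 3 + 1 + 0 = 10
Mean = 10 / 6 = 1.67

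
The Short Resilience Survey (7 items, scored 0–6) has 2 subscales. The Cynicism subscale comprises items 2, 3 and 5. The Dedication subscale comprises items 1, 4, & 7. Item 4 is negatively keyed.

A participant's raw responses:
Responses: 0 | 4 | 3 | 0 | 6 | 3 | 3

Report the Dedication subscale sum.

Dedication items: 1, 4, 7.
Of these, item 4 is negatively keyed; reversed = (0+6) − raw = 6 − raw.
  item 1: 0
  item 4: 6 − 0 = 6
  item 7: 3
Sum = 0 + 6 + 3 = 9

9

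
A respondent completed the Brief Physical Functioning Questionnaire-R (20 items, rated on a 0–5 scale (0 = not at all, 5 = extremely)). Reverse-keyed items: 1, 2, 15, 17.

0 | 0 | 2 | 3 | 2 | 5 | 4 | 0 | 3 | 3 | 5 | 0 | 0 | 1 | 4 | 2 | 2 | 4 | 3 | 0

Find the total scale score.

Raw sum = 43. Reverse-keyed items: 1, 2, 15, 17; their raw sum = 6.
Each reversal replaces raw with 5 − raw, changing the total by 5 − 2·raw per item.
Total = 43 + 4·5 − 2·6 = 43 + 20 − 12 = 51

51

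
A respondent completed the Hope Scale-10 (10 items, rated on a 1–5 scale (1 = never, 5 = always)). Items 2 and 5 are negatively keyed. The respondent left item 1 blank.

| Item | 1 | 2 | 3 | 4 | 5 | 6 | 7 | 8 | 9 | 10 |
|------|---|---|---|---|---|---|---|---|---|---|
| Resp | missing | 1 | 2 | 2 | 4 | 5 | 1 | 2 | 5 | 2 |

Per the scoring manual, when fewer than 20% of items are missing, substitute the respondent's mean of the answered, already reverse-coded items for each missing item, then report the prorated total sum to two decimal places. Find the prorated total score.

28.89

Reverse-coded (on a 1–5 scale, reversed = 6 − raw):
  item 2: 6 − 1 = 5
  item 5: 6 − 4 = 2
Completed scored items (9 of 10): 5, 2, 2, 2, 5, 1, 2, 5, 2; sum = 26.
Person mean = 26 / 9 ≈ 2.8889
Prorated total = (26 / 9) × 10 = 28.89 (to 2 dp)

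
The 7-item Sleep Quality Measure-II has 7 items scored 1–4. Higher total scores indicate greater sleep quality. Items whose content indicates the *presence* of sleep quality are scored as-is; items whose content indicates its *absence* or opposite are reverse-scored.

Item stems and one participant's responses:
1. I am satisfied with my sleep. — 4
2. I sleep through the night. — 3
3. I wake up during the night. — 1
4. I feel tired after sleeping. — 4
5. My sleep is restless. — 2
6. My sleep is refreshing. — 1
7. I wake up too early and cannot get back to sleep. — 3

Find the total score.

Items 3, 4, 5, 7 describe the absence/opposite of sleep quality → reverse-score.
reversed = (1+4) − raw = 5 − raw.
  item 1: 4
  item 2: 3
  item 3: 5 − 1 = 4
  item 4: 5 − 4 = 1
  item 5: 5 − 2 = 3
  item 6: 1
  item 7: 5 − 3 = 2
Total = 4 + 3 + 4 + 1 + 3 + 1 + 2 = 18

18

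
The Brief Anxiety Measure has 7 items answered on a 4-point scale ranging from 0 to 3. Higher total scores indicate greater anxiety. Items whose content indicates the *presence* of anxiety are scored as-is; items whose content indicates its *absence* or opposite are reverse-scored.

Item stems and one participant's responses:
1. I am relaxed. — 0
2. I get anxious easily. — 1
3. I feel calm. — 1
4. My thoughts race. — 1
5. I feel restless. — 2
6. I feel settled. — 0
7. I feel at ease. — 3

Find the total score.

12

Items 1, 3, 6, 7 describe the absence/opposite of anxiety → reverse-score.
reversed = (0+3) − raw = 3 − raw.
  item 1: 3 − 0 = 3
  item 2: 1
  item 3: 3 − 1 = 2
  item 4: 1
  item 5: 2
  item 6: 3 − 0 = 3
  item 7: 3 − 3 = 0
Total = 3 + 1 + 2 + 1 + 2 + 3 + 0 = 12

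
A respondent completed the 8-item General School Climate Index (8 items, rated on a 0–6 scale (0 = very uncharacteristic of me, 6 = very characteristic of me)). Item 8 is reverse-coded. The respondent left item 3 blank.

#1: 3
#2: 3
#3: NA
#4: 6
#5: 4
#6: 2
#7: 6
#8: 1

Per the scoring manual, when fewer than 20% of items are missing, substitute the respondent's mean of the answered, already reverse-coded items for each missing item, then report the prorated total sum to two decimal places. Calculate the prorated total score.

Reverse-coded (reversed = (0+6) − raw = 6 − raw):
  item 8: 6 − 1 = 5
Completed scored items (7 of 8): 3, 3, 6, 4, 2, 6, 5; sum = 29.
Person mean = 29 / 7 ≈ 4.1429
Prorated total = (29 / 7) × 8 = 33.14 (to 2 dp)

33.14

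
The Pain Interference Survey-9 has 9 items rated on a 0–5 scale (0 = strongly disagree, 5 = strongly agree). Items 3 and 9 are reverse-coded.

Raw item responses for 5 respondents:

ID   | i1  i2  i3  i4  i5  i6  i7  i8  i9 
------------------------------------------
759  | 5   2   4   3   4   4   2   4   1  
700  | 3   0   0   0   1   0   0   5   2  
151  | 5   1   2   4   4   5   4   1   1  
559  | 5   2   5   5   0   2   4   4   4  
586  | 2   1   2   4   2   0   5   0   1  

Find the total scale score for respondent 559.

23

Respondent 559 raw: 5, 2, 5, 5, 0, 2, 4, 4, 4.
Reverse-coded (on a 0–5 scale, reversed = 5 − raw):
  item 1: 5
  item 2: 2
  item 3: 5 − 5 = 0
  item 4: 5
  item 5: 0
  item 6: 2
  item 7: 4
  item 8: 4
  item 9: 5 − 4 = 1
Sum = 5 + 2 + 0 + 5 + 0 + 2 + 4 + 4 + 1 = 23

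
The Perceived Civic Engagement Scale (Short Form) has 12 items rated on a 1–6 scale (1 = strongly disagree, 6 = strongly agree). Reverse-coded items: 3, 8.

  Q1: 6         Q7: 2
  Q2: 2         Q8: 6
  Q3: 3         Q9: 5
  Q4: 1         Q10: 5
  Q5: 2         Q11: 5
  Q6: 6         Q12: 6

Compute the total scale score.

Reverse-coded items (reversed = (1+6) − raw = 7 − raw):
  item 3: 7 − 3 = 4
  item 8: 7 − 6 = 1
Scored responses: 6, 2, 4, 1, 2, 6, 2, 1, 5, 5, 5, 6
Total = 6 + 2 + 4 + 1 + 2 + 6 + 2 + 1 + 5 + 5 + 5 + 6 = 45

45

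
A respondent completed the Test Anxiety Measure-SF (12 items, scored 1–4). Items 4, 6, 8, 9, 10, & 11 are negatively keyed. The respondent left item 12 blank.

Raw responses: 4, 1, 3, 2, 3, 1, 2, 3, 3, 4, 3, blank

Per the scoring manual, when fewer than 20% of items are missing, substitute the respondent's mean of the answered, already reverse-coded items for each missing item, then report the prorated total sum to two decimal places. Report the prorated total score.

Reverse-coded (reverse-coded value = 5 − response):
  item 4: 5 − 2 = 3
  item 6: 5 − 1 = 4
  item 8: 5 − 3 = 2
  item 9: 5 − 3 = 2
  item 10: 5 − 4 = 1
  item 11: 5 − 3 = 2
Completed scored items (11 of 12): 4, 1, 3, 3, 3, 4, 2, 2, 2, 1, 2; sum = 27.
Person mean = 27 / 11 ≈ 2.4545
Prorated total = (27 / 11) × 12 = 29.45 (to 2 dp)

29.45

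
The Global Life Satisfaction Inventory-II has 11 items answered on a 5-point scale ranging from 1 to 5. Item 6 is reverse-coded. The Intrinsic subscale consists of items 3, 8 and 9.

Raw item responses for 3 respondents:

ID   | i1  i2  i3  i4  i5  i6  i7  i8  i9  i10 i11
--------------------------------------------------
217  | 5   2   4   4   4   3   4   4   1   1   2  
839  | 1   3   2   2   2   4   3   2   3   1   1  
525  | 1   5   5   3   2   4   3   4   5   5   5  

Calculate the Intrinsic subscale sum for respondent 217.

9

Respondent 217 raw: 5, 2, 4, 4, 4, 3, 4, 4, 1, 1, 2.
Intrinsic items: 3, 8, 9.
Reverse-coded (reverse-coded value = 6 − response):
  item 3: 4
  item 8: 4
  item 9: 1
Sum = 4 + 4 + 1 = 9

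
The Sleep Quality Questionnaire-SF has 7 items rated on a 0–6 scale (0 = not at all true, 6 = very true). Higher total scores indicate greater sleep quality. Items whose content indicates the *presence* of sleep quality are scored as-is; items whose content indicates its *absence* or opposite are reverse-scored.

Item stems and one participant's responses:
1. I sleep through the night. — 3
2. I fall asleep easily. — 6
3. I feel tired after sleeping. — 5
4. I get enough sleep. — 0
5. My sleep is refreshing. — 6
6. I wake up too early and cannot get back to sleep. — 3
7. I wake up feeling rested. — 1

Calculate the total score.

Items 3, 6 describe the absence/opposite of sleep quality → reverse-score.
reversed = (0+6) − raw = 6 − raw.
  item 1: 3
  item 2: 6
  item 3: 6 − 5 = 1
  item 4: 0
  item 5: 6
  item 6: 6 − 3 = 3
  item 7: 1
Total = 3 + 6 + 1 + 0 + 6 + 3 + 1 = 20

20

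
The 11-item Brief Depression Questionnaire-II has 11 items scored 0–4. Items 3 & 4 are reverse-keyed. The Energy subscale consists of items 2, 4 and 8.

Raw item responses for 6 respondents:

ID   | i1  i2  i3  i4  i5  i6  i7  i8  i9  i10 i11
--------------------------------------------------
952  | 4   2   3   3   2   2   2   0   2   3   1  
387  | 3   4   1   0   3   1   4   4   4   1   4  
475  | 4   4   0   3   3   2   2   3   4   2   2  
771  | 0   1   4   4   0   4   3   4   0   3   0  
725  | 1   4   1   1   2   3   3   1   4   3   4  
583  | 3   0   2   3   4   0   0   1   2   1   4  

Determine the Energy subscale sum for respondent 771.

5

Respondent 771 raw: 0, 1, 4, 4, 0, 4, 3, 4, 0, 3, 0.
Energy items: 2, 4, 8.
Reverse-coded (reversed = (0+4) − raw = 4 − raw):
  item 2: 1
  item 4: 4 − 4 = 0
  item 8: 4
Sum = 1 + 0 + 4 = 5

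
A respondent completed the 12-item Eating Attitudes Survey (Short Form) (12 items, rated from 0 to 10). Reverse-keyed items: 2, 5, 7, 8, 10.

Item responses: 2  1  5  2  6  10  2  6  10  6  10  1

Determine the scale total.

69

Reverse-keyed items use 10 − raw:
  item 2: 10 − 1 = 9
  item 5: 10 − 6 = 4
  item 7: 10 − 2 = 8
  item 8: 10 − 6 = 4
  item 10: 10 − 6 = 4
Scored responses: 2, 9, 5, 2, 4, 10, 8, 4, 10, 4, 10, 1
Total = 2 + 9 + 5 + 2 + 4 + 10 + 8 + 4 + 10 + 4 + 10 + 1 = 69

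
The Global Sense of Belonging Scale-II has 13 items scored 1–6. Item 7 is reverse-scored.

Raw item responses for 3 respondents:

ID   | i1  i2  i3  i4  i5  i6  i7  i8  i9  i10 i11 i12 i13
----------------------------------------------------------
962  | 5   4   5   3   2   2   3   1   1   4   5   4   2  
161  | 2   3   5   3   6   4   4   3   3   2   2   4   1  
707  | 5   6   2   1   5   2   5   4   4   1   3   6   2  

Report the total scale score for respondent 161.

Respondent 161 raw: 2, 3, 5, 3, 6, 4, 4, 3, 3, 2, 2, 4, 1.
Reverse-coded (reverse-coded value = 7 − response):
  item 1: 2
  item 2: 3
  item 3: 5
  item 4: 3
  item 5: 6
  item 6: 4
  item 7: 7 − 4 = 3
  item 8: 3
  item 9: 3
  item 10: 2
  item 11: 2
  item 12: 4
  item 13: 1
Sum = 2 + 3 + 5 + 3 + 6 + 4 + 3 + 3 + 3 + 2 + 2 + 4 + 1 = 41

41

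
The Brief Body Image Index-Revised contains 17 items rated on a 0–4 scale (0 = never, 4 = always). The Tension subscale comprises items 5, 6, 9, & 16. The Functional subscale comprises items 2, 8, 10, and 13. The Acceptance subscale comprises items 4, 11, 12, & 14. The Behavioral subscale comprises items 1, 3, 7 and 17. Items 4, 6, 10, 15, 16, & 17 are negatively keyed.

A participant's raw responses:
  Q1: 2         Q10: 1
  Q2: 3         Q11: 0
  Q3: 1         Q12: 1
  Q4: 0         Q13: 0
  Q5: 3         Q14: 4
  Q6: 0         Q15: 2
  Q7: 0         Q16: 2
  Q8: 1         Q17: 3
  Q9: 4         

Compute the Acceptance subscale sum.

9

Acceptance items: 4, 11, 12, 14.
Of these, item 4 is negatively keyed; on a 0–4 scale, reversed = 4 − raw.
  item 4: 4 − 0 = 4
  item 11: 0
  item 12: 1
  item 14: 4
Sum = 4 + 0 + 1 + 4 = 9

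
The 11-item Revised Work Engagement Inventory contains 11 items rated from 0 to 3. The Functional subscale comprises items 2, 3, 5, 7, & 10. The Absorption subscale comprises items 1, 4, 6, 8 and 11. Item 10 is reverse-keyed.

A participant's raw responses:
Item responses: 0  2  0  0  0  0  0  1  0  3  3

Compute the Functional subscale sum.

2

Functional items: 2, 3, 5, 7, 10.
Of these, item 10 is reverse-keyed; reversed = (0+3) − raw = 3 − raw.
  item 2: 2
  item 3: 0
  item 5: 0
  item 7: 0
  item 10: 3 − 3 = 0
Sum = 2 + 0 + 0 + 0 + 0 = 2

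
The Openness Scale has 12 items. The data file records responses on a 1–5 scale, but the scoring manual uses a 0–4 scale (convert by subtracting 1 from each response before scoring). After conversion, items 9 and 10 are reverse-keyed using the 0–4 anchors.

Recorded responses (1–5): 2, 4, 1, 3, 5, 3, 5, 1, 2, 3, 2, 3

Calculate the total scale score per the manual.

Convert to 0–4: 1, 3, 0, 2, 4, 2, 4, 0, 1, 2, 1, 2
Reverse-coded (reversed = (0+4) − raw = 4 − raw):
  item 9: 4 − 1 = 3
  item 10: 4 − 2 = 2
Scored: 1, 3, 0, 2, 4, 2, 4, 0, 3, 2, 1, 2
Total = 24

24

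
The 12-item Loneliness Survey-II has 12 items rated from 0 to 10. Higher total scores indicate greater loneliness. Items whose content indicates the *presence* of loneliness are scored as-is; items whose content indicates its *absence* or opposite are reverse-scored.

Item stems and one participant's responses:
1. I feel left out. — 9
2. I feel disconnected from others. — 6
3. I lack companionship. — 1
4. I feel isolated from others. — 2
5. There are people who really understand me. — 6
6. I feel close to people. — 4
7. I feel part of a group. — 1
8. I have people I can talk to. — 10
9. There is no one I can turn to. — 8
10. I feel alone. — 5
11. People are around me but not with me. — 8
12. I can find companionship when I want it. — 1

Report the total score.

Items 5, 6, 7, 8, 12 describe the absence/opposite of loneliness → reverse-score.
reversed = (0+10) − raw = 10 − raw.
  item 1: 9
  item 2: 6
  item 3: 1
  item 4: 2
  item 5: 10 − 6 = 4
  item 6: 10 − 4 = 6
  item 7: 10 − 1 = 9
  item 8: 10 − 10 = 0
  item 9: 8
  item 10: 5
  item 11: 8
  item 12: 10 − 1 = 9
Total = 9 + 6 + 1 + 2 + 4 + 6 + 9 + 0 + 8 + 5 + 8 + 9 = 67

67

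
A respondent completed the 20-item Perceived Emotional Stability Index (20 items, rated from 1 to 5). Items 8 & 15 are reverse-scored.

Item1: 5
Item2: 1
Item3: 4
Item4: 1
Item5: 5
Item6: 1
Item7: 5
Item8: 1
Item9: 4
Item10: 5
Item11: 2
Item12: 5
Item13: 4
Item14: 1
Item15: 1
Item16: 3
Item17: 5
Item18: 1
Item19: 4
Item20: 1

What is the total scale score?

Apply reverse scoring (on a 1–5 scale, reversed = 6 − raw):
  item 8: 6 − 1 = 5
  item 15: 6 − 1 = 5
Scored items: 5, 1, 4, 1, 5, 1, 5, 5, 4, 5, 2, 5, 4, 1, 5, 3, 5, 1, 4, 1
Total = 5 + 1 + 4 + 1 + 5 + 1 + 5 + 5 + 4 + 5 + 2 + 5 + 4 + 1 + 5 + 3 + 5 + 1 + 4 + 1 = 67

67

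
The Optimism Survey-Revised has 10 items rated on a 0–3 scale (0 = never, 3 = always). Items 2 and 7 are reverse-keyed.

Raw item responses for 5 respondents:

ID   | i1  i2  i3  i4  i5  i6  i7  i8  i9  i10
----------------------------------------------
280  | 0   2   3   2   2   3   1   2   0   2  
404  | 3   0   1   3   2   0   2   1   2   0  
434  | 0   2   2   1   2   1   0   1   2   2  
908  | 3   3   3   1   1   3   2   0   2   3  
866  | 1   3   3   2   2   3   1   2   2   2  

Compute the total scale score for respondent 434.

Respondent 434 raw: 0, 2, 2, 1, 2, 1, 0, 1, 2, 2.
Reverse-coded (reverse-coded value = 3 − response):
  item 1: 0
  item 2: 3 − 2 = 1
  item 3: 2
  item 4: 1
  item 5: 2
  item 6: 1
  item 7: 3 − 0 = 3
  item 8: 1
  item 9: 2
  item 10: 2
Sum = 0 + 1 + 2 + 1 + 2 + 1 + 3 + 1 + 2 + 2 = 15

15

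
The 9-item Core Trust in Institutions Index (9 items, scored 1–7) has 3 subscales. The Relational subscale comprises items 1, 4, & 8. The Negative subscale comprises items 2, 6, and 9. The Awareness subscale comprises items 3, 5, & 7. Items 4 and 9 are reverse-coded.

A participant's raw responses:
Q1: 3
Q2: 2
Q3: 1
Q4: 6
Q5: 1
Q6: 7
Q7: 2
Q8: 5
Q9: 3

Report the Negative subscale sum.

14

Negative items: 2, 6, 9.
Of these, item 9 is reverse-coded; on a 1–7 scale, reversed = 8 − raw.
  item 2: 2
  item 6: 7
  item 9: 8 − 3 = 5
Sum = 2 + 7 + 5 = 14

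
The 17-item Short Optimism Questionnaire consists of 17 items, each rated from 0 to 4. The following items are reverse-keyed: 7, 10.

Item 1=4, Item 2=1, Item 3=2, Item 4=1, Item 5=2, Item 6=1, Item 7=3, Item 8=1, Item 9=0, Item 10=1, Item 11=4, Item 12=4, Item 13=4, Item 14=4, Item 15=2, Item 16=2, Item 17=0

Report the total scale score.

Reverse-coded items (on a 0–4 scale, reversed = 4 − raw):
  item 7: 4 − 3 = 1
  item 10: 4 − 1 = 3
Scored items: 4, 1, 2, 1, 2, 1, 1, 1, 0, 3, 4, 4, 4, 4, 2, 2, 0
Total = 4 + 1 + 2 + 1 + 2 + 1 + 1 + 1 + 0 + 3 + 4 + 4 + 4 + 4 + 2 + 2 + 0 = 36

36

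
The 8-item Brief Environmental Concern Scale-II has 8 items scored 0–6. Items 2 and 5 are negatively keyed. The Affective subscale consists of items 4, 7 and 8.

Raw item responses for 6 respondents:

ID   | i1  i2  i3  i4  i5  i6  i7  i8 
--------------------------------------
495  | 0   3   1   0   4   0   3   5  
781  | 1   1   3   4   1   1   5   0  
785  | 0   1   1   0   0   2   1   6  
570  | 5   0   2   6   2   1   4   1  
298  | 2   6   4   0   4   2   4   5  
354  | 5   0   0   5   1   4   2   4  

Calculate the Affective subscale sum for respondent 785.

Respondent 785 raw: 0, 1, 1, 0, 0, 2, 1, 6.
Affective items: 4, 7, 8.
Reverse-coded (reverse-coded value = 6 − response):
  item 4: 0
  item 7: 1
  item 8: 6
Sum = 0 + 1 + 6 = 7

7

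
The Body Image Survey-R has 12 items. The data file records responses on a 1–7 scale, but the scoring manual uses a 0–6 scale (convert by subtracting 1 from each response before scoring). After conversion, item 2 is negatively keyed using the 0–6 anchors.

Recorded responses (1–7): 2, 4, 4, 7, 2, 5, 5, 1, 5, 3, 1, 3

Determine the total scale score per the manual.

30

Convert to 0–6: 1, 3, 3, 6, 1, 4, 4, 0, 4, 2, 0, 2
Reverse-coded (reversed = (0+6) − raw = 6 − raw):
  item 2: 6 − 3 = 3
Scored: 1, 3, 3, 6, 1, 4, 4, 0, 4, 2, 0, 2
Total = 30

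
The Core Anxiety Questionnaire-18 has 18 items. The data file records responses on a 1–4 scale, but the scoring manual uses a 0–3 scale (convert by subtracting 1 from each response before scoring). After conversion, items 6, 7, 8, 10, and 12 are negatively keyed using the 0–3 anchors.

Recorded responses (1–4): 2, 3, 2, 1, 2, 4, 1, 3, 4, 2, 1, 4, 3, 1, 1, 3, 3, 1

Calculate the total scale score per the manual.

Convert to 0–3: 1, 2, 1, 0, 1, 3, 0, 2, 3, 1, 0, 3, 2, 0, 0, 2, 2, 0
Reverse-coded (reversed = (0+3) − raw = 3 − raw):
  item 6: 3 − 3 = 0
  item 7: 3 − 0 = 3
  item 8: 3 − 2 = 1
  item 10: 3 − 1 = 2
  item 12: 3 − 3 = 0
Scored: 1, 2, 1, 0, 1, 0, 3, 1, 3, 2, 0, 0, 2, 0, 0, 2, 2, 0
Total = 20

20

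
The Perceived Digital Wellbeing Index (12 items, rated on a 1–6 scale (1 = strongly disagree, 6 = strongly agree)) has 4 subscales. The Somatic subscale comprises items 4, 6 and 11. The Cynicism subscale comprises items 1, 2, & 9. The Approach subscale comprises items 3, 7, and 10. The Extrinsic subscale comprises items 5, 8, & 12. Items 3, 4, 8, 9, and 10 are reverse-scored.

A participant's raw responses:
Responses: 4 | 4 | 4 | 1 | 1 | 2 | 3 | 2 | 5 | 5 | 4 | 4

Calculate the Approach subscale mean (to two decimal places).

2.67

Approach items: 3, 7, 10.
Of these, items 3 and 10 are reverse-scored; reverse-coded value = 7 − response.
  item 3: 7 − 4 = 3
  item 7: 3
  item 10: 7 − 5 = 2
Sum = 3 + 3 + 2 = 8
Mean = 8 / 3 = 2.67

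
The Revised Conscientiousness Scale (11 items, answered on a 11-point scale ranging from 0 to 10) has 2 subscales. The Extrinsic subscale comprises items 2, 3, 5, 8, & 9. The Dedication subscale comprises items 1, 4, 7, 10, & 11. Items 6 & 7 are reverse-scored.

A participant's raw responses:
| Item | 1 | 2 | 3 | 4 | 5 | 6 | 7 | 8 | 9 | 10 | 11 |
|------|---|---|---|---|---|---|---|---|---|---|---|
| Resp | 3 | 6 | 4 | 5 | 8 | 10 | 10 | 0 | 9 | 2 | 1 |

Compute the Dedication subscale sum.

11

Dedication items: 1, 4, 7, 10, 11.
Of these, item 7 is reverse-scored; reverse-coded value = 10 − response.
  item 1: 3
  item 4: 5
  item 7: 10 − 10 = 0
  item 10: 2
  item 11: 1
Sum = 3 + 5 + 0 + 2 + 1 = 11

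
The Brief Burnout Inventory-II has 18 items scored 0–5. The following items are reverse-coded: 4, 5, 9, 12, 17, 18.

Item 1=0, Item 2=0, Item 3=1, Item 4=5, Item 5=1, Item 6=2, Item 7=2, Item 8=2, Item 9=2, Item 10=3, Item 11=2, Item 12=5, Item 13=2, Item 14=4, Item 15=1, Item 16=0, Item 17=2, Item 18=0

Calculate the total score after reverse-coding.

Reversing items 4, 5, 9, 12, 17, & 18 with 5 − raw:
Total = 0 + 0 + 1 + (5−5) + (5−1) + 2 + 2 + 2 + (5−2) + 3 + 2 + (5−5) + 2 + 4 + 1 + 0 + (5−2) + (5−0)
      = 0 + 0 + 1 + 0 + 4 + 2 + 2 + 2 + 3 + 3 + 2 + 0 + 2 + 4 + 1 + 0 + 3 + 5 = 34

34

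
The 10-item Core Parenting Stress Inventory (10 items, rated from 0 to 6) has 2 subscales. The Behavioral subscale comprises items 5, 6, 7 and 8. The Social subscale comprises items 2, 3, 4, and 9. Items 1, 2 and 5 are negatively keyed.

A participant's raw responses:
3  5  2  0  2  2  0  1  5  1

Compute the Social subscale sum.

Social items: 2, 3, 4, 9.
Of these, item 2 is negatively keyed; on a 0–6 scale, reversed = 6 − raw.
  item 2: 6 − 5 = 1
  item 3: 2
  item 4: 0
  item 9: 5
Sum = 1 + 2 + 0 + 5 = 8

8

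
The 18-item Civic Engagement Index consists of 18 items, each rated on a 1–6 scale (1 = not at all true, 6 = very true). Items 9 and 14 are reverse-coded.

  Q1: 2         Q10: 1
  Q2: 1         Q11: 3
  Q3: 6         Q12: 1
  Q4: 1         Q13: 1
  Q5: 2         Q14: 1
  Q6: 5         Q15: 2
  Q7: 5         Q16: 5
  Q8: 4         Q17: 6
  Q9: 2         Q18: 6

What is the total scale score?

62

Reverse-coded items (on a 1–6 scale, reversed = 7 − raw):
  item 9: 7 − 2 = 5
  item 14: 7 − 1 = 6
Scored items: 2, 1, 6, 1, 2, 5, 5, 4, 5, 1, 3, 1, 1, 6, 2, 5, 6, 6
Total = 2 + 1 + 6 + 1 + 2 + 5 + 5 + 4 + 5 + 1 + 3 + 1 + 1 + 6 + 2 + 5 + 6 + 6 = 62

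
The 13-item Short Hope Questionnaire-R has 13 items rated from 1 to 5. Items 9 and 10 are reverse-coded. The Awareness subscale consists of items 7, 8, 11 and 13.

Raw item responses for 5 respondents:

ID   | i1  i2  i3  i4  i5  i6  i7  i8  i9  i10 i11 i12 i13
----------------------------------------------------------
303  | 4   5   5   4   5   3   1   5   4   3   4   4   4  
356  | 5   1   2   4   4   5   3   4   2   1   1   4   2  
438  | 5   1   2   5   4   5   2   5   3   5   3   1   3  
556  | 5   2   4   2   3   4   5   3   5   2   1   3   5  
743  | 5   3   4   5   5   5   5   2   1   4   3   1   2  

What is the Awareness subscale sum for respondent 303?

Respondent 303 raw: 4, 5, 5, 4, 5, 3, 1, 5, 4, 3, 4, 4, 4.
Awareness items: 7, 8, 11, 13.
Reverse-coded (on a 1–5 scale, reversed = 6 − raw):
  item 7: 1
  item 8: 5
  item 11: 4
  item 13: 4
Sum = 1 + 5 + 4 + 4 = 14

14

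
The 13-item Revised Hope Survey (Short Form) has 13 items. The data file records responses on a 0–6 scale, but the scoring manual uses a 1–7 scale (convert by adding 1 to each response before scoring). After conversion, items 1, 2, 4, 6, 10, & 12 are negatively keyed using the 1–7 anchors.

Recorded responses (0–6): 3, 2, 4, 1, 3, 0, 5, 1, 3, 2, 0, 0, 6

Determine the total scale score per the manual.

63

Convert to 1–7: 4, 3, 5, 2, 4, 1, 6, 2, 4, 3, 1, 1, 7
Reverse-coded (reverse-coded value = 8 − response):
  item 1: 8 − 4 = 4
  item 2: 8 − 3 = 5
  item 4: 8 − 2 = 6
  item 6: 8 − 1 = 7
  item 10: 8 − 3 = 5
  item 12: 8 − 1 = 7
Scored: 4, 5, 5, 6, 4, 7, 6, 2, 4, 5, 1, 7, 7
Total = 63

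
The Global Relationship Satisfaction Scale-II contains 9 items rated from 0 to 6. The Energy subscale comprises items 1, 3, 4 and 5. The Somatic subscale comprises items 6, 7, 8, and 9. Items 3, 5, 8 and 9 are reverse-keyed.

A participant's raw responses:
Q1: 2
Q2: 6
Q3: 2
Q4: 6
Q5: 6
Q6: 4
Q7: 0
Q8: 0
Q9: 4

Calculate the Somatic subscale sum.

12

Somatic items: 6, 7, 8, 9.
Of these, items 8 and 9 are reverse-keyed; reversed = (0+6) − raw = 6 − raw.
  item 6: 4
  item 7: 0
  item 8: 6 − 0 = 6
  item 9: 6 − 4 = 2
Sum = 4 + 0 + 6 + 2 = 12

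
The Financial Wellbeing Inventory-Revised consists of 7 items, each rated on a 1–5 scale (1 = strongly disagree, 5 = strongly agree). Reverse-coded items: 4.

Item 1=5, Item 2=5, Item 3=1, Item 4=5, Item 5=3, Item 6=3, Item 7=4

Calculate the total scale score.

22

Apply reverse scoring (on a 1–5 scale, reversed = 6 − raw):
  item 4: 6 − 5 = 1
Scored responses: 5, 5, 1, 1, 3, 3, 4
Total = 5 + 5 + 1 + 1 + 3 + 3 + 4 = 22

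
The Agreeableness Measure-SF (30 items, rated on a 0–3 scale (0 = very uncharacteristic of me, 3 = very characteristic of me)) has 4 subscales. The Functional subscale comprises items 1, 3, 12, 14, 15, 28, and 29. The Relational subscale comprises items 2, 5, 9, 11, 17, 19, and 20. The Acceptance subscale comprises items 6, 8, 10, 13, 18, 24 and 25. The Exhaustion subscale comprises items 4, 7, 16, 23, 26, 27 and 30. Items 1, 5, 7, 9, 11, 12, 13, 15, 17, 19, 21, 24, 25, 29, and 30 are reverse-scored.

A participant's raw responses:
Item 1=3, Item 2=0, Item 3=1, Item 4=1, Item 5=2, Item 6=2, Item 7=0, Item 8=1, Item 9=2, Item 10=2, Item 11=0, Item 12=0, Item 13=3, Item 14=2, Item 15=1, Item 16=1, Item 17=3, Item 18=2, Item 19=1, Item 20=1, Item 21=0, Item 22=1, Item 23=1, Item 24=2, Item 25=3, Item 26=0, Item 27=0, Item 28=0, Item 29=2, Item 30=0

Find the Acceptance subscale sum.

8

Acceptance items: 6, 8, 10, 13, 18, 24, 25.
Of these, items 13, 24, & 25 are reverse-scored; reverse-coded value = 3 − response.
  item 6: 2
  item 8: 1
  item 10: 2
  item 13: 3 − 3 = 0
  item 18: 2
  item 24: 3 − 2 = 1
  item 25: 3 − 3 = 0
Sum = 2 + 1 + 2 + 0 + 2 + 1 + 0 = 8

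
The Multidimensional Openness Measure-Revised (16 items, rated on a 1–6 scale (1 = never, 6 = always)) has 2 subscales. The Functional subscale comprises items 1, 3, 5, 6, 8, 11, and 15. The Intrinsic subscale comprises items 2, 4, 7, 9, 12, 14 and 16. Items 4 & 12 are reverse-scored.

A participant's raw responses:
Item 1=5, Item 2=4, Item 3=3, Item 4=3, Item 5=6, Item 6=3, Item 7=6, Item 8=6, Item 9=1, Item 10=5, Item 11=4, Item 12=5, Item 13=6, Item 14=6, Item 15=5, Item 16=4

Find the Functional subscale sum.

Functional items: 1, 3, 5, 6, 8, 11, 15.
  item 1: 5
  item 3: 3
  item 5: 6
  item 6: 3
  item 8: 6
  item 11: 4
  item 15: 5
Sum = 5 + 3 + 6 + 3 + 6 + 4 + 5 = 32

32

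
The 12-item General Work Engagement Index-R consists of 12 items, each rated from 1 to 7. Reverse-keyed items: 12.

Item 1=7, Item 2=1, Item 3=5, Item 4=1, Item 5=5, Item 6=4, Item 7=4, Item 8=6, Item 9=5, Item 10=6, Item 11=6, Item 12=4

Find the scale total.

54

Reverse-keyed items use 8 − raw:
  item 12: 8 − 4 = 4
Scored responses: 7, 1, 5, 1, 5, 4, 4, 6, 5, 6, 6, 4
Total = 7 + 1 + 5 + 1 + 5 + 4 + 4 + 6 + 5 + 6 + 6 + 4 = 54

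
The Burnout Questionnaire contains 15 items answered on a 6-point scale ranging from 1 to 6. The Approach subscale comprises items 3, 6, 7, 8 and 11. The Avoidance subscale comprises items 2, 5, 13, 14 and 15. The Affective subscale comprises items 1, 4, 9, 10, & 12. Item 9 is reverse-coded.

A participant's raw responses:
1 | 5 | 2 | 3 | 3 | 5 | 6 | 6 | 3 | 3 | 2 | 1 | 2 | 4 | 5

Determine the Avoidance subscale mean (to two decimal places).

3.80

Avoidance items: 2, 5, 13, 14, 15.
  item 2: 5
  item 5: 3
  item 13: 2
  item 14: 4
  item 15: 5
Sum = 5 + 3 + 2 + 4 + 5 = 19
Mean = 19 / 5 = 3.80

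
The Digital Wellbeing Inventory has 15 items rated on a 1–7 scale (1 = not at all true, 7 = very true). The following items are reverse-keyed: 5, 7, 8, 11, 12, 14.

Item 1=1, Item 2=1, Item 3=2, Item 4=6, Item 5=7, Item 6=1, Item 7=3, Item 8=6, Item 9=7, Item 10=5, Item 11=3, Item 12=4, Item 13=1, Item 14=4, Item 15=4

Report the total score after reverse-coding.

Apply reverse scoring (on a 1–7 scale, reversed = 8 − raw):
  item 5: 8 − 7 = 1
  item 7: 8 − 3 = 5
  item 8: 8 − 6 = 2
  item 11: 8 − 3 = 5
  item 12: 8 − 4 = 4
  item 14: 8 − 4 = 4
After reverse-coding: 1, 1, 2, 6, 1, 1, 5, 2, 7, 5, 5, 4, 1, 4, 4
Total = 1 + 1 + 2 + 6 + 1 + 1 + 5 + 2 + 7 + 5 + 5 + 4 + 1 + 4 + 4 = 49

49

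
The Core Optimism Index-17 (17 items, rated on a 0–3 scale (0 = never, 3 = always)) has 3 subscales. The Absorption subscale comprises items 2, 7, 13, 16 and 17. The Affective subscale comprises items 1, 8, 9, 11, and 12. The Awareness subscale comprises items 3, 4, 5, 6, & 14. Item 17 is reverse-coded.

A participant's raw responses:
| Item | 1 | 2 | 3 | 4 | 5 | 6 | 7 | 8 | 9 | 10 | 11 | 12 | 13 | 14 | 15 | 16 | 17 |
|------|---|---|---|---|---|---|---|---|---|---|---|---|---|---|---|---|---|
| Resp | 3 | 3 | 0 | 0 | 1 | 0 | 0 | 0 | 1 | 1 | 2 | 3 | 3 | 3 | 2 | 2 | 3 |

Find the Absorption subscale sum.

Absorption items: 2, 7, 13, 16, 17.
Of these, item 17 is reverse-coded; reverse-coded value = 3 − response.
  item 2: 3
  item 7: 0
  item 13: 3
  item 16: 2
  item 17: 3 − 3 = 0
Sum = 3 + 0 + 3 + 2 + 0 = 8

8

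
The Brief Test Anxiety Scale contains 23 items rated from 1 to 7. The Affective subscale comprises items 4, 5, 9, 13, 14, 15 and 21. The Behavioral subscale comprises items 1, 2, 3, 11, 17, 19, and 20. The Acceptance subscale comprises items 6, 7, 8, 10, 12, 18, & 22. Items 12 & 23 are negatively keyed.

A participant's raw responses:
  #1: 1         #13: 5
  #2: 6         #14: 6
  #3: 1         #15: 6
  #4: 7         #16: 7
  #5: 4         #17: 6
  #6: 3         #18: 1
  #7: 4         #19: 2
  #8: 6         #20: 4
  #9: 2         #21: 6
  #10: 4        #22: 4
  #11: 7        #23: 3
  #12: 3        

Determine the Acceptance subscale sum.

27

Acceptance items: 6, 7, 8, 10, 12, 18, 22.
Of these, item 12 is negatively keyed; on a 1–7 scale, reversed = 8 − raw.
  item 6: 3
  item 7: 4
  item 8: 6
  item 10: 4
  item 12: 8 − 3 = 5
  item 18: 1
  item 22: 4
Sum = 3 + 4 + 6 + 4 + 5 + 1 + 4 = 27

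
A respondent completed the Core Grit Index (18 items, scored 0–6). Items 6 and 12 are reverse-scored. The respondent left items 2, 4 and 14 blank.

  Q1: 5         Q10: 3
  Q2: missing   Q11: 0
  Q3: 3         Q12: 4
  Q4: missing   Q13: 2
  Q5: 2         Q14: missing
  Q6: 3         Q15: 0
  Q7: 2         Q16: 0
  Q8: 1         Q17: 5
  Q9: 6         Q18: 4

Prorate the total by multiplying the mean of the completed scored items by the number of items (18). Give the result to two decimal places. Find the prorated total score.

Reverse-coded (on a 0–6 scale, reversed = 6 − raw):
  item 6: 6 − 3 = 3
  item 12: 6 − 4 = 2
Completed scored items (15 of 18): 5, 3, 2, 3, 2, 1, 6, 3, 0, 2, 2, 0, 0, 5, 4; sum = 38.
Person mean = 38 / 15 ≈ 2.5333
Prorated total = (38 / 15) × 18 = 45.60 (to 2 dp)

45.60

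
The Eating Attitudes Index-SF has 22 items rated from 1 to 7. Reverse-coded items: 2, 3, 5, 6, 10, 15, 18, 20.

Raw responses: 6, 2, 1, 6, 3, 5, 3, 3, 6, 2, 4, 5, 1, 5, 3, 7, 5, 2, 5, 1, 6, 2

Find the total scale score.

Apply reverse scoring (reverse-coded value = 8 − response):
  item 2: 8 − 2 = 6
  item 3: 8 − 1 = 7
  item 5: 8 − 3 = 5
  item 6: 8 − 5 = 3
  item 10: 8 − 2 = 6
  item 15: 8 − 3 = 5
  item 18: 8 − 2 = 6
  item 20: 8 − 1 = 7
Scored responses: 6, 6, 7, 6, 5, 3, 3, 3, 6, 6, 4, 5, 1, 5, 5, 7, 5, 6, 5, 7, 6, 2
Total = 6 + 6 + 7 + 6 + 5 + 3 + 3 + 3 + 6 + 6 + 4 + 5 + 1 + 5 + 5 + 7 + 5 + 6 + 5 + 7 + 6 + 2 = 109

109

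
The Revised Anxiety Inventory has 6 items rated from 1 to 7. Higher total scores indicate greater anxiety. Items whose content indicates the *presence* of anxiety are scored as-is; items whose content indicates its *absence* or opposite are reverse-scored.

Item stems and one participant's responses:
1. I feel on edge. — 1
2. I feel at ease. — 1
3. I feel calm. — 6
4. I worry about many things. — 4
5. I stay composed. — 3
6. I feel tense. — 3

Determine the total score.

Items 2, 3, 5 describe the absence/opposite of anxiety → reverse-score.
reverse-coded value = 8 − response.
  item 1: 1
  item 2: 8 − 1 = 7
  item 3: 8 − 6 = 2
  item 4: 4
  item 5: 8 − 3 = 5
  item 6: 3
Total = 1 + 7 + 2 + 4 + 5 + 3 = 22

22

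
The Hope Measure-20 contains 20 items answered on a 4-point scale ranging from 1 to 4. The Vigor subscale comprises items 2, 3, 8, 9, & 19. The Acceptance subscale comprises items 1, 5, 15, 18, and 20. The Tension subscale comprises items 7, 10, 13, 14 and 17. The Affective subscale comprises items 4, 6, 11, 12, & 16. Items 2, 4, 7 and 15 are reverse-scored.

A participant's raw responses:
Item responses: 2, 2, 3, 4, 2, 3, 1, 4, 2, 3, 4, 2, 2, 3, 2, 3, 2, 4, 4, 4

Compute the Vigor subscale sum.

16

Vigor items: 2, 3, 8, 9, 19.
Of these, item 2 is reverse-scored; reversed = (1+4) − raw = 5 − raw.
  item 2: 5 − 2 = 3
  item 3: 3
  item 8: 4
  item 9: 2
  item 19: 4
Sum = 3 + 3 + 4 + 2 + 4 = 16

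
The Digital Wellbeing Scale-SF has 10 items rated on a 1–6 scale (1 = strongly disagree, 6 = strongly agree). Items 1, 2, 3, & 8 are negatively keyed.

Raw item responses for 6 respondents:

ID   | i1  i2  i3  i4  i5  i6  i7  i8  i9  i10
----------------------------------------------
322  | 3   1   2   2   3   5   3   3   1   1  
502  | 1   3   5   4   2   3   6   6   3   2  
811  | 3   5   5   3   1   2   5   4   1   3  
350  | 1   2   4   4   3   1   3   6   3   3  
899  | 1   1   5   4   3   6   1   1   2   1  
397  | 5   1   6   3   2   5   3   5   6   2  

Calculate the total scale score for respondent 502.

Respondent 502 raw: 1, 3, 5, 4, 2, 3, 6, 6, 3, 2.
Reverse-coded (reversed = (1+6) − raw = 7 − raw):
  item 1: 7 − 1 = 6
  item 2: 7 − 3 = 4
  item 3: 7 − 5 = 2
  item 4: 4
  item 5: 2
  item 6: 3
  item 7: 6
  item 8: 7 − 6 = 1
  item 9: 3
  item 10: 2
Sum = 6 + 4 + 2 + 4 + 2 + 3 + 6 + 1 + 3 + 2 = 33

33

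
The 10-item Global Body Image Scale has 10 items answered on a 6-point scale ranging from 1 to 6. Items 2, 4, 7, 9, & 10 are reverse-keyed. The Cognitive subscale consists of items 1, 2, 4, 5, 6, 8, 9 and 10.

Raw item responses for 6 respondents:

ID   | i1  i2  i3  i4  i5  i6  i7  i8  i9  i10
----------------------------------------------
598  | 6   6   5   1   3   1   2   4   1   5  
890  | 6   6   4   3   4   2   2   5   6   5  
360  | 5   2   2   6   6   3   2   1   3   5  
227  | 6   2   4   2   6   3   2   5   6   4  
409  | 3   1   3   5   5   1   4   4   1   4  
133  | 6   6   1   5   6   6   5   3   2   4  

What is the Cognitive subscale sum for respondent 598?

Respondent 598 raw: 6, 6, 5, 1, 3, 1, 2, 4, 1, 5.
Cognitive items: 1, 2, 4, 5, 6, 8, 9, 10.
Reverse-coded (reverse-coded value = 7 − response):
  item 1: 6
  item 2: 7 − 6 = 1
  item 4: 7 − 1 = 6
  item 5: 3
  item 6: 1
  item 8: 4
  item 9: 7 − 1 = 6
  item 10: 7 − 5 = 2
Sum = 6 + 1 + 6 + 3 + 1 + 4 + 6 + 2 = 29

29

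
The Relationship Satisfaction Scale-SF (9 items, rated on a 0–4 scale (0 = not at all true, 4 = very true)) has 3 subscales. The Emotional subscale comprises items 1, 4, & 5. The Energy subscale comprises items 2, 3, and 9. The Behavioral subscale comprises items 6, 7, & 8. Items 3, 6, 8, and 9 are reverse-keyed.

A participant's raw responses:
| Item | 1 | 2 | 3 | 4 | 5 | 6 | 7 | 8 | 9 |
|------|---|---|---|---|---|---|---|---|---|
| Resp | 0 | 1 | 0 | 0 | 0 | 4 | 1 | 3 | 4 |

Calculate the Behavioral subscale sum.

Behavioral items: 6, 7, 8.
Of these, items 6 and 8 are reverse-keyed; reversed = (0+4) − raw = 4 − raw.
  item 6: 4 − 4 = 0
  item 7: 1
  item 8: 4 − 3 = 1
Sum = 0 + 1 + 1 = 2

2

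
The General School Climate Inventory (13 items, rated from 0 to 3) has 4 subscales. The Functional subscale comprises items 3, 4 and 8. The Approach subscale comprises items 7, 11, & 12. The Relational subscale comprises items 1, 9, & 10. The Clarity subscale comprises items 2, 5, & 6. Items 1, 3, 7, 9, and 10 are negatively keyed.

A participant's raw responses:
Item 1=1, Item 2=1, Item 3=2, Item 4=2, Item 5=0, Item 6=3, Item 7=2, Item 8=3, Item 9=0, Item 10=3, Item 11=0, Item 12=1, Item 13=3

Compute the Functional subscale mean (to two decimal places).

2.00

Functional items: 3, 4, 8.
Of these, item 3 is negatively keyed; on a 0–3 scale, reversed = 3 − raw.
  item 3: 3 − 2 = 1
  item 4: 2
  item 8: 3
Sum = 1 + 2 + 3 = 6
Mean = 6 / 3 = 2.00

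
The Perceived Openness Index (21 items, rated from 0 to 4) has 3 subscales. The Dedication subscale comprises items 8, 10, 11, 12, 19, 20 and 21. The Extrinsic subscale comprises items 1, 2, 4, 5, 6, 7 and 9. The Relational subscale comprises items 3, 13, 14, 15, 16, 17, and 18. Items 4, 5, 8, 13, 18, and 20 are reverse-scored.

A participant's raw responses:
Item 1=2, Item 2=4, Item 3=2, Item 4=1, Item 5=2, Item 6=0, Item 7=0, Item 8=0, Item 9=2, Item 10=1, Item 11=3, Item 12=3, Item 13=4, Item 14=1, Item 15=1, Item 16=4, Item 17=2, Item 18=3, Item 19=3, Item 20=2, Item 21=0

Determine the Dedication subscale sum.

Dedication items: 8, 10, 11, 12, 19, 20, 21.
Of these, items 8 & 20 are reverse-scored; reverse-coded value = 4 − response.
  item 8: 4 − 0 = 4
  item 10: 1
  item 11: 3
  item 12: 3
  item 19: 3
  item 20: 4 − 2 = 2
  item 21: 0
Sum = 4 + 1 + 3 + 3 + 3 + 2 + 0 = 16

16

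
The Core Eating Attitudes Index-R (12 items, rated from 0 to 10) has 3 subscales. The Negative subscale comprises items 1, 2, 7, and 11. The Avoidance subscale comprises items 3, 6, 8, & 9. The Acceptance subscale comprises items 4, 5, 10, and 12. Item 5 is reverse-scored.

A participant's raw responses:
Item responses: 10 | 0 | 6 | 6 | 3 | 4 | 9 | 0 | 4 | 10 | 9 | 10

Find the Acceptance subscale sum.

Acceptance items: 4, 5, 10, 12.
Of these, item 5 is reverse-scored; reversed = (0+10) − raw = 10 − raw.
  item 4: 6
  item 5: 10 − 3 = 7
  item 10: 10
  item 12: 10
Sum = 6 + 7 + 10 + 10 = 33

33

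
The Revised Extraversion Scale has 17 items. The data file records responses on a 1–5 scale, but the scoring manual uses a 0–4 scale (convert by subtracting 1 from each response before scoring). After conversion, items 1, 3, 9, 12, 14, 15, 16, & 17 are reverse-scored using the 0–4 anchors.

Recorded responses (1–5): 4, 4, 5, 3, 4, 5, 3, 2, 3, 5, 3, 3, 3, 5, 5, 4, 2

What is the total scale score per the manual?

Convert to 0–4: 3, 3, 4, 2, 3, 4, 2, 1, 2, 4, 2, 2, 2, 4, 4, 3, 1
Reverse-coded (reversed = (0+4) − raw = 4 − raw):
  item 1: 4 − 3 = 1
  item 3: 4 − 4 = 0
  item 9: 4 − 2 = 2
  item 12: 4 − 2 = 2
  item 14: 4 − 4 = 0
  item 15: 4 − 4 = 0
  item 16: 4 − 3 = 1
  item 17: 4 − 1 = 3
Scored: 1, 3, 0, 2, 3, 4, 2, 1, 2, 4, 2, 2, 2, 0, 0, 1, 3
Total = 32

32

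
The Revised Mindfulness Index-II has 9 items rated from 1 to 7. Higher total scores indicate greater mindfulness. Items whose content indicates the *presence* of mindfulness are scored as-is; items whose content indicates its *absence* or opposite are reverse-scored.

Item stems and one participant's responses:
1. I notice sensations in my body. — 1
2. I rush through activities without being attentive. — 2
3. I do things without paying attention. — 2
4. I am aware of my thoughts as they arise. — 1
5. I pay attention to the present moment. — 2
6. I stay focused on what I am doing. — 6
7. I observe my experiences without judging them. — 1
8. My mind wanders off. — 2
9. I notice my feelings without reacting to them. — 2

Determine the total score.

Items 2, 3, 8 describe the absence/opposite of mindfulness → reverse-score.
reversed = (1+7) − raw = 8 − raw.
  item 1: 1
  item 2: 8 − 2 = 6
  item 3: 8 − 2 = 6
  item 4: 1
  item 5: 2
  item 6: 6
  item 7: 1
  item 8: 8 − 2 = 6
  item 9: 2
Total = 1 + 6 + 6 + 1 + 2 + 6 + 1 + 6 + 2 = 31

31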